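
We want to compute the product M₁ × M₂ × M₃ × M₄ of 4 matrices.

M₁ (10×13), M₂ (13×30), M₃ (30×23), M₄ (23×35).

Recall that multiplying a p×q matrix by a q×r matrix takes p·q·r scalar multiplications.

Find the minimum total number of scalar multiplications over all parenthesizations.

18850

Adjacent pairs: M₁M₂ = 10·13·30 = 3900; M₂M₃ = 13·30·23 = 8970; M₃M₄ = 30·23·35 = 24150.
Length 3: M₁..M₃: k=1: 0+8970+10·13·23=11960; k=2: 3900+0+10·30·23=10800 → min 10800 | M₂..M₄: k=2: 0+24150+13·30·35=37800; k=3: 8970+0+13·23·35=19435 → min 19435.
Length 4: M₁..M₄: k=1: 0+19435+10·13·35=23985; k=2: 3900+24150+10·30·35=38550; k=3: 10800+0+10·23·35=18850 → min 18850.
Optimal order: (((M₁ × M₂) × M₃) × M₄) with cost 18850.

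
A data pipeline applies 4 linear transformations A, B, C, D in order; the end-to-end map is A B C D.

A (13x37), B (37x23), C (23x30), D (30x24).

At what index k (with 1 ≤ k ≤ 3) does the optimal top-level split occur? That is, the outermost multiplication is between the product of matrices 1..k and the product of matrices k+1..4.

3

Adjacent pairs: AB = 13·37·23 = 11063; BC = 37·23·30 = 25530; CD = 23·30·24 = 16560.
Length 3: A..C: k=1: 0+25530+13·37·30=39960; k=2: 11063+0+13·23·30=20033 → min 20033 | B..D: k=2: 0+16560+37·23·24=36984; k=3: 25530+0+37·30·24=52170 → min 36984.
Top-level splits: k=1: (A..A)·(B..D) → 0+36984+13·37·24 = 48528; k=2: (A..B)·(C..D) → 11063+16560+13·23·24 = 34799; k=3: (A..C)·(D..D) → 20033+0+13·30·24 = 29393.
Best split is after C, i.e. k = 3.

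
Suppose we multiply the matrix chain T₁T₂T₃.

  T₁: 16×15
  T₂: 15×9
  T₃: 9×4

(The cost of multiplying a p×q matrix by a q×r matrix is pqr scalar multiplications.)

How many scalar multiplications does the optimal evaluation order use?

Order (T₁(T₂T₃)): (T₂T₃): 15×9 by 9×4 → 15×4, cost 15·9·4 = 540; (T₁(T₂T₃)): 16×15 by 15×4 → 16×4, cost 16·15·4 = 960; cumulative 1500. Total 1500.
Order ((T₁T₂)T₃): (T₁T₂): 16×15 by 15×9 → 16×9, cost 16·15·9 = 2160; ((T₁T₂)T₃): 16×9 by 9×4 → 16×4, cost 16·9·4 = 576; cumulative 2736. Total 2736.
Minimum: 1500.

1500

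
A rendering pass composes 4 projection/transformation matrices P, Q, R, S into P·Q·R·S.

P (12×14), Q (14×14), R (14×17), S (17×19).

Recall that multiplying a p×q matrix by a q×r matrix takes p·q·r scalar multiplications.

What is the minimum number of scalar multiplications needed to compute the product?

9084

Adjacent pairs: PQ = 12·14·14 = 2352; QR = 14·14·17 = 3332; RS = 14·17·19 = 4522.
Length 3: P..R: k=1: 0+3332+12·14·17=6188; k=2: 2352+0+12·14·17=5208 → min 5208 | Q..S: k=2: 0+4522+14·14·19=8246; k=3: 3332+0+14·17·19=7854 → min 7854.
Length 4: P..S: k=1: 0+7854+12·14·19=11046; k=2: 2352+4522+12·14·19=10066; k=3: 5208+0+12·17·19=9084 → min 9084.
Optimal order: (((P·Q)·R)·S) with cost 9084.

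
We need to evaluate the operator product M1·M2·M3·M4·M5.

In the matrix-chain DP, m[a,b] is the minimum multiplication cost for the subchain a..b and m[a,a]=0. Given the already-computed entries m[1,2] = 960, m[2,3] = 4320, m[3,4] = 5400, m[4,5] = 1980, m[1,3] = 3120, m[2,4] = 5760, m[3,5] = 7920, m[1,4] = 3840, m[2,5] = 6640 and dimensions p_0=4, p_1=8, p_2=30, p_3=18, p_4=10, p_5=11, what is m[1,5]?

4280

m[1,5] = min over k∈[1,4] of m[1,k]+m[k+1,5]+p_{0}·p_k·p_{5}.
k=1: 0 + 6640 + 4·8·11 = 6992; k=2: 960 + 7920 + 4·30·11 = 10200; k=3: 3120 + 1980 + 4·18·11 = 5892; k=4: 3840 + 0 + 4·10·11 = 4280.
Minimum: 4280 at k=4.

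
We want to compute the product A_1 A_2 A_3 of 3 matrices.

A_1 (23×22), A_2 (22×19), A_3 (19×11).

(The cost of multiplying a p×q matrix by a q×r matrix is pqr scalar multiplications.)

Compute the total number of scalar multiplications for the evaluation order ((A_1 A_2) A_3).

(A_1 A_2): 23×22 by 22×19 → 23×19, cost 23·22·19 = 9614
((A_1 A_2) A_3): 23×19 by 19×11 → 23×11, cost 23·19·11 = 4807; cumulative 14421
Total: 14421 scalar multiplications.

14421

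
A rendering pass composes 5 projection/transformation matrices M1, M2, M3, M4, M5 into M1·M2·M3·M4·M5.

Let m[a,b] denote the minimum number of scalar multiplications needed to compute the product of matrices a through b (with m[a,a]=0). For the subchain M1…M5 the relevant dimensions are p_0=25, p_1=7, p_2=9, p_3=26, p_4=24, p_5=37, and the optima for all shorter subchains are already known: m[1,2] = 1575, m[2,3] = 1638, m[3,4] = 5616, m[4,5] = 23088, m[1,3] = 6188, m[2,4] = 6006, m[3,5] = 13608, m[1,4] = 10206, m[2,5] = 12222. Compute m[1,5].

m[1,5] = min over k∈[1,4] of m[1,k]+m[k+1,5]+p_{0}·p_k·p_{5}.
k=1: 0 + 12222 + 25·7·37 = 18697; k=2: 1575 + 13608 + 25·9·37 = 23508; k=3: 6188 + 23088 + 25·26·37 = 53326; k=4: 10206 + 0 + 25·24·37 = 32406.
Minimum: 18697 at k=1.

18697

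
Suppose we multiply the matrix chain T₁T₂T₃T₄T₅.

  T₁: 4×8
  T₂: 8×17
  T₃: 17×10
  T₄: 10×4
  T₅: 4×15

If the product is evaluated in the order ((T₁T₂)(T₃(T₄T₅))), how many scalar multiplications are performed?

4714

(T₁T₂): 4×8 by 8×17 → 4×17, cost 4·8·17 = 544
(T₄T₅): 10×4 by 4×15 → 10×15, cost 10·4·15 = 600
(T₃(T₄T₅)): 17×10 by 10×15 → 17×15, cost 17·10·15 = 2550; cumulative 3150
((T₁T₂)(T₃(T₄T₅))): 4×17 by 17×15 → 4×15, cost 4·17·15 = 1020; cumulative 4714
Total: 4714 scalar multiplications.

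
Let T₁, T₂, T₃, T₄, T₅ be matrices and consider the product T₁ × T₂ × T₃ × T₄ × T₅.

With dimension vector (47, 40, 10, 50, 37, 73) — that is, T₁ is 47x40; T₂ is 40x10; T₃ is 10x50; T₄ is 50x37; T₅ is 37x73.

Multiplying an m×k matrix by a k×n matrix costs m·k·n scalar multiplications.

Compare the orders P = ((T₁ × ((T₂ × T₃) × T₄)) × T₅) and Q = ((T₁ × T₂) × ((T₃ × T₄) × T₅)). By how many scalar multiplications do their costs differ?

191887

Order P = ((T₁ × ((T₂ × T₃) × T₄)) × T₅): (T₂ × T₃): 40×10 by 10×50 → 40×50, cost 40·10·50 = 20000; ((T₂ × T₃) × T₄): 40×50 by 50×37 → 40×37, cost 40·50·37 = 74000; cumulative 94000; (T₁ × ((T₂ × T₃) × T₄)): 47×40 by 40×37 → 47×37, cost 47·40·37 = 69560; cumulative 163560; ((T₁ × ((T₂ × T₃) × T₄)) × T₅): 47×37 by 37×73 → 47×73, cost 47·37·73 = 126947; cumulative 290507. Total 290507.
Order Q = ((T₁ × T₂) × ((T₃ × T₄) × T₅)): (T₁ × T₂): 47×40 by 40×10 → 47×10, cost 47·40·10 = 18800; (T₃ × T₄): 10×50 by 50×37 → 10×37, cost 10·50·37 = 18500; ((T₃ × T₄) × T₅): 10×37 by 37×73 → 10×73, cost 10·37·73 = 27010; cumulative 45510; ((T₁ × T₂) × ((T₃ × T₄) × T₅)): 47×10 by 10×73 → 47×73, cost 47·10·73 = 34310; cumulative 98620. Total 98620.
Difference: |290507 − 98620| = 191887.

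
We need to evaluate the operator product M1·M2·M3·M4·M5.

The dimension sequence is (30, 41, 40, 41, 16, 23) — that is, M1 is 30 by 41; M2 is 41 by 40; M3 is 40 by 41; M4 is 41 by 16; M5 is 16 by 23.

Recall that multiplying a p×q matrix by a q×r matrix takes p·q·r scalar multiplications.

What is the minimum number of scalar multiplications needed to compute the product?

Adjacent pairs: M1M2 = 30·41·40 = 49200; M2M3 = 41·40·41 = 67240; M3M4 = 40·41·16 = 26240; M4M5 = 41·16·23 = 15088.
Length 3: M1..M3: k=1: 0+67240+30·41·41=117670; k=2: 49200+0+30·40·41=98400 → min 98400 | M2..M4: k=2: 0+26240+41·40·16=52480; k=3: 67240+0+41·41·16=94136 → min 52480 | M3..M5: k=3: 0+15088+40·41·23=52808; k=4: 26240+0+40·16·23=40960 → min 40960.
Length 4: M1..M4: k=1: 0+52480+30·41·16=72160; k=2: 49200+26240+30·40·16=94640; k=3: 98400+0+30·41·16=118080 → min 72160 | M2..M5: k=2: 0+40960+41·40·23=78680; k=3: 67240+15088+41·41·23=120991; k=4: 52480+0+41·16·23=67568 → min 67568.
Length 5: M1..M5: k=1: 0+67568+30·41·23=95858; k=2: 49200+40960+30·40·23=117760; k=3: 98400+15088+30·41·23=141778; k=4: 72160+0+30·16·23=83200 → min 83200.
Optimal order: ((M1·(M2·(M3·M4)))·M5) with cost 83200.

83200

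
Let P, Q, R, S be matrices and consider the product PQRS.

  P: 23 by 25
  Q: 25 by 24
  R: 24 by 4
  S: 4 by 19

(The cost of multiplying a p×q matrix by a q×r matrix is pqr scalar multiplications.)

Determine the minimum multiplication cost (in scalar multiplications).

6448

Adjacent pairs: PQ = 23·25·24 = 13800; QR = 25·24·4 = 2400; RS = 24·4·19 = 1824.
Length 3: P..R: k=1: 0+2400+23·25·4=4700; k=2: 13800+0+23·24·4=16008 → min 4700 | Q..S: k=2: 0+1824+25·24·19=13224; k=3: 2400+0+25·4·19=4300 → min 4300.
Length 4: P..S: k=1: 0+4300+23·25·19=15225; k=2: 13800+1824+23·24·19=26112; k=3: 4700+0+23·4·19=6448 → min 6448.
Optimal order: ((P(QR))S) with cost 6448.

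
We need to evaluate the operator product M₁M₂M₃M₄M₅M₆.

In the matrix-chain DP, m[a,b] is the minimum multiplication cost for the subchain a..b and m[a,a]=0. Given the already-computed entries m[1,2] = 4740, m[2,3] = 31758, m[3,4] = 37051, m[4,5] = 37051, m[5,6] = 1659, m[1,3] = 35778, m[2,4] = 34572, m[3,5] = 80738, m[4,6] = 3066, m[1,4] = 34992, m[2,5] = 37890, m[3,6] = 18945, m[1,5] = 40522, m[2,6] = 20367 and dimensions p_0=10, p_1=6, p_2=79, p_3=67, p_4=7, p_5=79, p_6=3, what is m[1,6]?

20547

m[1,6] = min over k∈[1,5] of m[1,k]+m[k+1,6]+p_{0}·p_k·p_{6}.
k=1: 0 + 20367 + 10·6·3 = 20547; k=2: 4740 + 18945 + 10·79·3 = 26055; k=3: 35778 + 3066 + 10·67·3 = 40854; k=4: 34992 + 1659 + 10·7·3 = 36861; k=5: 40522 + 0 + 10·79·3 = 42892.
Minimum: 20547 at k=1.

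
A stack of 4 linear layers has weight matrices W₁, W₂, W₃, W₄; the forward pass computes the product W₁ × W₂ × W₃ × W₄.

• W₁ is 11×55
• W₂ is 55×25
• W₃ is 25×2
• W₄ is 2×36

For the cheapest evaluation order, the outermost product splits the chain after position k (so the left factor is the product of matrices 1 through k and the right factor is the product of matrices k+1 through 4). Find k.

3

Adjacent pairs: W₁W₂ = 11·55·25 = 15125; W₂W₃ = 55·25·2 = 2750; W₃W₄ = 25·2·36 = 1800.
Length 3: W₁..W₃: k=1: 0+2750+11·55·2=3960; k=2: 15125+0+11·25·2=15675 → min 3960 | W₂..W₄: k=2: 0+1800+55·25·36=51300; k=3: 2750+0+55·2·36=6710 → min 6710.
Top-level splits: k=1: (W₁..W₁)·(W₂..W₄) → 0+6710+11·55·36 = 28490; k=2: (W₁..W₂)·(W₃..W₄) → 15125+1800+11·25·36 = 26825; k=3: (W₁..W₃)·(W₄..W₄) → 3960+0+11·2·36 = 4752.
Best split is after W₃, i.e. k = 3.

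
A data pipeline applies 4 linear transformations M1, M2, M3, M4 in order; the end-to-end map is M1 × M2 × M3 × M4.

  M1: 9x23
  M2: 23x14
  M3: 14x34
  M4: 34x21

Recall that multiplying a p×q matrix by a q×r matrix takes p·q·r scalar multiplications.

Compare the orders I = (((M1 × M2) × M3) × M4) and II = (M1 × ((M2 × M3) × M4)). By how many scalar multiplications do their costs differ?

Order I = (((M1 × M2) × M3) × M4): (M1 × M2): 9×23 by 23×14 → 9×14, cost 9·23·14 = 2898; ((M1 × M2) × M3): 9×14 by 14×34 → 9×34, cost 9·14·34 = 4284; cumulative 7182; (((M1 × M2) × M3) × M4): 9×34 by 34×21 → 9×21, cost 9·34·21 = 6426; cumulative 13608. Total 13608.
Order II = (M1 × ((M2 × M3) × M4)): (M2 × M3): 23×14 by 14×34 → 23×34, cost 23·14·34 = 10948; ((M2 × M3) × M4): 23×34 by 34×21 → 23×21, cost 23·34·21 = 16422; cumulative 27370; (M1 × ((M2 × M3) × M4)): 9×23 by 23×21 → 9×21, cost 9·23·21 = 4347; cumulative 31717. Total 31717.
Difference: |13608 − 31717| = 18109.

18109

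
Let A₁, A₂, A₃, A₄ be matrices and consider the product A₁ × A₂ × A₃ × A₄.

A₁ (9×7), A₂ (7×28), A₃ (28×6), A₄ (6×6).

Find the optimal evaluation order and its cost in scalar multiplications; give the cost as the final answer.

1806

Adjacent pairs: A₁A₂ = 9·7·28 = 1764; A₂A₃ = 7·28·6 = 1176; A₃A₄ = 28·6·6 = 1008.
Length 3: A₁..A₃: k=1: 0+1176+9·7·6=1554; k=2: 1764+0+9·28·6=3276 → min 1554 | A₂..A₄: k=2: 0+1008+7·28·6=2184; k=3: 1176+0+7·6·6=1428 → min 1428.
Length 4: A₁..A₄: k=1: 0+1428+9·7·6=1806; k=2: 1764+1008+9·28·6=4284; k=3: 1554+0+9·6·6=1878 → min 1806.
Optimal parenthesization: (A₁ × ((A₂ × A₃) × A₄)) with cost 1806.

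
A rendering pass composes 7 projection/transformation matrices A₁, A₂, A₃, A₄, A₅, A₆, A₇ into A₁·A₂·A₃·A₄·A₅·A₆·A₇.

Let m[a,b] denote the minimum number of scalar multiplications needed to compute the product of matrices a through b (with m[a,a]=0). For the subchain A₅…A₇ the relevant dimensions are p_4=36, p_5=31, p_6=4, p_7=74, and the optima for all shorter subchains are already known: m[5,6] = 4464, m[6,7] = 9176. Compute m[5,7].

m[5,7] = min over k∈[5,6] of m[5,k]+m[k+1,7]+p_{4}·p_k·p_{7}.
k=5: 0 + 9176 + 36·31·74 = 91760; k=6: 4464 + 0 + 36·4·74 = 15120.
Minimum: 15120 at k=6.

15120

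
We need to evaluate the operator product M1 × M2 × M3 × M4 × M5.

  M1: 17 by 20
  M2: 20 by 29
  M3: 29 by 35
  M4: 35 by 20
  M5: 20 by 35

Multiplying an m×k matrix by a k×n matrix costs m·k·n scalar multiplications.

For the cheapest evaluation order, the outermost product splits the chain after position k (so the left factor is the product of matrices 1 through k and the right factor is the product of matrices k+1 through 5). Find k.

Adjacent pairs: M1M2 = 17·20·29 = 9860; M2M3 = 20·29·35 = 20300; M3M4 = 29·35·20 = 20300; M4M5 = 35·20·35 = 24500.
Length 3: M1..M3: k=1: 0+20300+17·20·35=32200; k=2: 9860+0+17·29·35=27115 → min 27115 | M2..M4: k=2: 0+20300+20·29·20=31900; k=3: 20300+0+20·35·20=34300 → min 31900 | M3..M5: k=3: 0+24500+29·35·35=60025; k=4: 20300+0+29·20·35=40600 → min 40600.
Length 4: M1..M4: k=1: 0+31900+17·20·20=38700; k=2: 9860+20300+17·29·20=40020; k=3: 27115+0+17·35·20=39015 → min 38700 | M2..M5: k=2: 0+40600+20·29·35=60900; k=3: 20300+24500+20·35·35=69300; k=4: 31900+0+20·20·35=45900 → min 45900.
Top-level splits: k=1: (M1..M1)·(M2..M5) → 0+45900+17·20·35 = 57800; k=2: (M1..M2)·(M3..M5) → 9860+40600+17·29·35 = 67715; k=3: (M1..M3)·(M4..M5) → 27115+24500+17·35·35 = 72440; k=4: (M1..M4)·(M5..M5) → 38700+0+17·20·35 = 50600.
Best split is after M4, i.e. k = 4.

4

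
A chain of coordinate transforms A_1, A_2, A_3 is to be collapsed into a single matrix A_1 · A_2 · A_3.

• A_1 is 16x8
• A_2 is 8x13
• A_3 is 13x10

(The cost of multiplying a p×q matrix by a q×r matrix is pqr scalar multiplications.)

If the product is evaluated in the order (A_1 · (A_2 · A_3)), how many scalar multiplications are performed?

(A_2 · A_3): 8×13 by 13×10 → 8×10, cost 8·13·10 = 1040
(A_1 · (A_2 · A_3)): 16×8 by 8×10 → 16×10, cost 16·8·10 = 1280; cumulative 2320
Total: 2320 scalar multiplications.

2320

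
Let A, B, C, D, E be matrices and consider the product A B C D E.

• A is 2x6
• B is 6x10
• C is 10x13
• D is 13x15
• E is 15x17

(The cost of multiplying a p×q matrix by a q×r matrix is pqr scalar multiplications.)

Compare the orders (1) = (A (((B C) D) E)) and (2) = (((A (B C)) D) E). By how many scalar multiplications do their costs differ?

Order (1) = (A (((B C) D) E)): (B C): 6×10 by 10×13 → 6×13, cost 6·10·13 = 780; ((B C) D): 6×13 by 13×15 → 6×15, cost 6·13·15 = 1170; cumulative 1950; (((B C) D) E): 6×15 by 15×17 → 6×17, cost 6·15·17 = 1530; cumulative 3480; (A (((B C) D) E)): 2×6 by 6×17 → 2×17, cost 2·6·17 = 204; cumulative 3684. Total 3684.
Order (2) = (((A (B C)) D) E): (B C): 6×10 by 10×13 → 6×13, cost 6·10·13 = 780; (A (B C)): 2×6 by 6×13 → 2×13, cost 2·6·13 = 156; cumulative 936; ((A (B C)) D): 2×13 by 13×15 → 2×15, cost 2·13·15 = 390; cumulative 1326; (((A (B C)) D) E): 2×15 by 15×17 → 2×17, cost 2·15·17 = 510; cumulative 1836. Total 1836.
Difference: |3684 − 1836| = 1848.

1848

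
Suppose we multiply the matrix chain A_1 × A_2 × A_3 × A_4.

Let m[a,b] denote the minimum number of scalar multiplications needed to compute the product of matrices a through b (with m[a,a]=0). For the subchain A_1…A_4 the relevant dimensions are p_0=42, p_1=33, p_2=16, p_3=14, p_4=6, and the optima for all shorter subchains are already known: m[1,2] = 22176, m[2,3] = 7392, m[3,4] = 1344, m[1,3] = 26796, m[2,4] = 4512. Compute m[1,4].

12828

m[1,4] = min over k∈[1,3] of m[1,k]+m[k+1,4]+p_{0}·p_k·p_{4}.
k=1: 0 + 4512 + 42·33·6 = 12828; k=2: 22176 + 1344 + 42·16·6 = 27552; k=3: 26796 + 0 + 42·14·6 = 30324.
Minimum: 12828 at k=1.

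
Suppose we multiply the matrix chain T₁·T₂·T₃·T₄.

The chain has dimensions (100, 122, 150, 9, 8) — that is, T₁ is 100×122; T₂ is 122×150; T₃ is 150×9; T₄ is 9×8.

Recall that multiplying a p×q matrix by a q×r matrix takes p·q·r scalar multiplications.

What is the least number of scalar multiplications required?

254800

Adjacent pairs: T₁T₂ = 100·122·150 = 1830000; T₂T₃ = 122·150·9 = 164700; T₃T₄ = 150·9·8 = 10800.
Length 3: T₁..T₃: k=1: 0+164700+100·122·9=274500; k=2: 1830000+0+100·150·9=1965000 → min 274500 | T₂..T₄: k=2: 0+10800+122·150·8=157200; k=3: 164700+0+122·9·8=173484 → min 157200.
Length 4: T₁..T₄: k=1: 0+157200+100·122·8=254800; k=2: 1830000+10800+100·150·8=1960800; k=3: 274500+0+100·9·8=281700 → min 254800.
Optimal order: (T₁·(T₂·(T₃·T₄))) with cost 254800.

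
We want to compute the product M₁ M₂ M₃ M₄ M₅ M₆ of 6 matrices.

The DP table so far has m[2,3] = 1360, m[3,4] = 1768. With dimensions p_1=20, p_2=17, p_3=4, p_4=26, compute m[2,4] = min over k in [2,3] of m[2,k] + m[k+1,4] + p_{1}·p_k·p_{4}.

3440

m[2,4] = min over k∈[2,3] of m[2,k]+m[k+1,4]+p_{1}·p_k·p_{4}.
k=2: 0 + 1768 + 20·17·26 = 10608; k=3: 1360 + 0 + 20·4·26 = 3440.
Minimum: 3440 at k=3.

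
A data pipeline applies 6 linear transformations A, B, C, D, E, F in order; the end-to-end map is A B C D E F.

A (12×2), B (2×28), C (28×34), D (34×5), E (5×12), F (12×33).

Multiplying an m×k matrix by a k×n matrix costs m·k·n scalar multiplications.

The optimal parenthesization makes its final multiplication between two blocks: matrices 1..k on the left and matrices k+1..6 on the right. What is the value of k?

1

Adjacent pairs: AB = 12·2·28 = 672; BC = 2·28·34 = 1904; CD = 28·34·5 = 4760; DE = 34·5·12 = 2040; EF = 5·12·33 = 1980.
Length 3: A..C: k=1: 0+1904+12·2·34=2720; k=2: 672+0+12·28·34=12096 → min 2720 | B..D: k=2: 0+4760+2·28·5=5040; k=3: 1904+0+2·34·5=2244 → min 2244 | C..E: k=3: 0+2040+28·34·12=13464; k=4: 4760+0+28·5·12=6440 → min 6440 | D..F: k=4: 0+1980+34·5·33=7590; k=5: 2040+0+34·12·33=15504 → min 7590.
Length 4: A..D: k=1: 0+2244+12·2·5=2364; k=2: 672+4760+12·28·5=7112; k=3: 2720+0+12·34·5=4760 → min 2364 | B..E: k=2: 0+6440+2·28·12=7112; k=3: 1904+2040+2·34·12=4760; k=4: 2244+0+2·5·12=2364 → min 2364 | C..F: k=3: 0+7590+28·34·33=39006; k=4: 4760+1980+28·5·33=11360; k=5: 6440+0+28·12·33=17528 → min 11360.
Length 5: A..E: k=1: 0+2364+12·2·12=2652; k=2: 672+6440+12·28·12=11144; k=3: 2720+2040+12·34·12=9656; k=4: 2364+0+12·5·12=3084 → min 2652 | B..F: k=2: 0+11360+2·28·33=13208; k=3: 1904+7590+2·34·33=11738; k=4: 2244+1980+2·5·33=4554; k=5: 2364+0+2·12·33=3156 → min 3156.
Top-level splits: k=1: (A..A)·(B..F) → 0+3156+12·2·33 = 3948; k=2: (A..B)·(C..F) → 672+11360+12·28·33 = 23120; k=3: (A..C)·(D..F) → 2720+7590+12·34·33 = 23774; k=4: (A..D)·(E..F) → 2364+1980+12·5·33 = 6324; k=5: (A..E)·(F..F) → 2652+0+12·12·33 = 7404.
Best split is after A, i.e. k = 1.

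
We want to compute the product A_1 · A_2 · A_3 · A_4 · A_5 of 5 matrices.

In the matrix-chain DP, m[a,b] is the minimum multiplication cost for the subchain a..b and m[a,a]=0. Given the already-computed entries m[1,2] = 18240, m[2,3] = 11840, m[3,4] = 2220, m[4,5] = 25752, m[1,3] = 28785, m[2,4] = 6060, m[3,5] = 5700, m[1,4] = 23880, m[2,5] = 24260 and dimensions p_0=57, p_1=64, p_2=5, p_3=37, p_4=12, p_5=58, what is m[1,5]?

40470

m[1,5] = min over k∈[1,4] of m[1,k]+m[k+1,5]+p_{0}·p_k·p_{5}.
k=1: 0 + 24260 + 57·64·58 = 235844; k=2: 18240 + 5700 + 57·5·58 = 40470; k=3: 28785 + 25752 + 57·37·58 = 176859; k=4: 23880 + 0 + 57·12·58 = 63552.
Minimum: 40470 at k=2.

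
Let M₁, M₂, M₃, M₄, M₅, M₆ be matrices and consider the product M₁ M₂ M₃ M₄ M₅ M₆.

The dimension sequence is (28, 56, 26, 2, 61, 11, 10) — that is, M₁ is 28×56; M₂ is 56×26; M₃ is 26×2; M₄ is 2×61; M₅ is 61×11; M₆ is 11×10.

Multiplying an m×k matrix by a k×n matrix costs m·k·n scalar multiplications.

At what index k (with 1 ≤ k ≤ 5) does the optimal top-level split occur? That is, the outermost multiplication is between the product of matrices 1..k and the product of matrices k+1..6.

Adjacent pairs: M₁M₂ = 28·56·26 = 40768; M₂M₃ = 56·26·2 = 2912; M₃M₄ = 26·2·61 = 3172; M₄M₅ = 2·61·11 = 1342; M₅M₆ = 61·11·10 = 6710.
Length 3: M₁..M₃: k=1: 0+2912+28·56·2=6048; k=2: 40768+0+28·26·2=42224 → min 6048 | M₂..M₄: k=2: 0+3172+56·26·61=91988; k=3: 2912+0+56·2·61=9744 → min 9744 | M₃..M₅: k=3: 0+1342+26·2·11=1914; k=4: 3172+0+26·61·11=20618 → min 1914 | M₄..M₆: k=4: 0+6710+2·61·10=7930; k=5: 1342+0+2·11·10=1562 → min 1562.
Length 4: M₁..M₄: k=1: 0+9744+28·56·61=105392; k=2: 40768+3172+28·26·61=88348; k=3: 6048+0+28·2·61=9464 → min 9464 | M₂..M₅: k=2: 0+1914+56·26·11=17930; k=3: 2912+1342+56·2·11=5486; k=4: 9744+0+56·61·11=47320 → min 5486 | M₃..M₆: k=3: 0+1562+26·2·10=2082; k=4: 3172+6710+26·61·10=25742; k=5: 1914+0+26·11·10=4774 → min 2082.
Length 5: M₁..M₅: k=1: 0+5486+28·56·11=22734; k=2: 40768+1914+28·26·11=50690; k=3: 6048+1342+28·2·11=8006; k=4: 9464+0+28·61·11=28252 → min 8006 | M₂..M₆: k=2: 0+2082+56·26·10=16642; k=3: 2912+1562+56·2·10=5594; k=4: 9744+6710+56·61·10=50614; k=5: 5486+0+56·11·10=11646 → min 5594.
Top-level splits: k=1: (M₁..M₁)·(M₂..M₆) → 0+5594+28·56·10 = 21274; k=2: (M₁..M₂)·(M₃..M₆) → 40768+2082+28·26·10 = 50130; k=3: (M₁..M₃)·(M₄..M₆) → 6048+1562+28·2·10 = 8170; k=4: (M₁..M₄)·(M₅..M₆) → 9464+6710+28·61·10 = 33254; k=5: (M₁..M₅)·(M₆..M₆) → 8006+0+28·11·10 = 11086.
Best split is after M₃, i.e. k = 3.

3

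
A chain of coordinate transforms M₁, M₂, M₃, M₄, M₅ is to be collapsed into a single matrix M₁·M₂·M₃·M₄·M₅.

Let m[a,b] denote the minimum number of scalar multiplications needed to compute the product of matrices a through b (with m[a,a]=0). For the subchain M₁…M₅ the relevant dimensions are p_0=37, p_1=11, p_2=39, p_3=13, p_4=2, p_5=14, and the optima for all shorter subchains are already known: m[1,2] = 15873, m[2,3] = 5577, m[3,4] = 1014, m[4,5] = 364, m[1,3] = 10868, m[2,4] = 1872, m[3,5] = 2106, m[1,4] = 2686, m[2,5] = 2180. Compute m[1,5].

m[1,5] = min over k∈[1,4] of m[1,k]+m[k+1,5]+p_{0}·p_k·p_{5}.
k=1: 0 + 2180 + 37·11·14 = 7878; k=2: 15873 + 2106 + 37·39·14 = 38181; k=3: 10868 + 364 + 37·13·14 = 17966; k=4: 2686 + 0 + 37·2·14 = 3722.
Minimum: 3722 at k=4.

3722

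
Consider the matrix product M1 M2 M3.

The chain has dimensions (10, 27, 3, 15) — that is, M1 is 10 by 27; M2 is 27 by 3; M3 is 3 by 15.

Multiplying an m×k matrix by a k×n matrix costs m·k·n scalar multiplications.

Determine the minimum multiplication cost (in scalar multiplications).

1260

Order (M1 (M2 M3)): (M2 M3): 27×3 by 3×15 → 27×15, cost 27·3·15 = 1215; (M1 (M2 M3)): 10×27 by 27×15 → 10×15, cost 10·27·15 = 4050; cumulative 5265. Total 5265.
Order ((M1 M2) M3): (M1 M2): 10×27 by 27×3 → 10×3, cost 10·27·3 = 810; ((M1 M2) M3): 10×3 by 3×15 → 10×15, cost 10·3·15 = 450; cumulative 1260. Total 1260.
Minimum: 1260.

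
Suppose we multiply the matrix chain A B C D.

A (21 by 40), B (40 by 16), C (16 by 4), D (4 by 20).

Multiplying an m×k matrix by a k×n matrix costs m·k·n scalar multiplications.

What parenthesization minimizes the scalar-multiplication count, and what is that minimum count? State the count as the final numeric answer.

Adjacent pairs: AB = 21·40·16 = 13440; BC = 40·16·4 = 2560; CD = 16·4·20 = 1280.
Length 3: A..C: k=1: 0+2560+21·40·4=5920; k=2: 13440+0+21·16·4=14784 → min 5920 | B..D: k=2: 0+1280+40·16·20=14080; k=3: 2560+0+40·4·20=5760 → min 5760.
Length 4: A..D: k=1: 0+5760+21·40·20=22560; k=2: 13440+1280+21·16·20=21440; k=3: 5920+0+21·4·20=7600 → min 7600.
Optimal parenthesization: ((A (B C)) D) with cost 7600.

7600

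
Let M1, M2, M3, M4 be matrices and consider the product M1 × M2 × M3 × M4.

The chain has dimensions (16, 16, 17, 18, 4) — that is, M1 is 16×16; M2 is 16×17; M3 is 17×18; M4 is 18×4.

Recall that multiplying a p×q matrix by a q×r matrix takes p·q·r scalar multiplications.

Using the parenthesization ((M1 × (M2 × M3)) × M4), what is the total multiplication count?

(M2 × M3): 16×17 by 17×18 → 16×18, cost 16·17·18 = 4896
(M1 × (M2 × M3)): 16×16 by 16×18 → 16×18, cost 16·16·18 = 4608; cumulative 9504
((M1 × (M2 × M3)) × M4): 16×18 by 18×4 → 16×4, cost 16·18·4 = 1152; cumulative 10656
Total: 10656 scalar multiplications.

10656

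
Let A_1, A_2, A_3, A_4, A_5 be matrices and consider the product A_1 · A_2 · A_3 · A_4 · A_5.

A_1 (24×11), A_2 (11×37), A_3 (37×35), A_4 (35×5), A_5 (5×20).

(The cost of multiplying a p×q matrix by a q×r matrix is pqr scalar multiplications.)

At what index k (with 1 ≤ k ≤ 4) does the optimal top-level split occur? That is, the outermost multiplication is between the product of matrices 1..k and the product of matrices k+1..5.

4

Adjacent pairs: A_1A_2 = 24·11·37 = 9768; A_2A_3 = 11·37·35 = 14245; A_3A_4 = 37·35·5 = 6475; A_4A_5 = 35·5·20 = 3500.
Length 3: A_1..A_3: k=1: 0+14245+24·11·35=23485; k=2: 9768+0+24·37·35=40848 → min 23485 | A_2..A_4: k=2: 0+6475+11·37·5=8510; k=3: 14245+0+11·35·5=16170 → min 8510 | A_3..A_5: k=3: 0+3500+37·35·20=29400; k=4: 6475+0+37·5·20=10175 → min 10175.
Length 4: A_1..A_4: k=1: 0+8510+24·11·5=9830; k=2: 9768+6475+24·37·5=20683; k=3: 23485+0+24·35·5=27685 → min 9830 | A_2..A_5: k=2: 0+10175+11·37·20=18315; k=3: 14245+3500+11·35·20=25445; k=4: 8510+0+11·5·20=9610 → min 9610.
Top-level splits: k=1: (A_1..A_1)·(A_2..A_5) → 0+9610+24·11·20 = 14890; k=2: (A_1..A_2)·(A_3..A_5) → 9768+10175+24·37·20 = 37703; k=3: (A_1..A_3)·(A_4..A_5) → 23485+3500+24·35·20 = 43785; k=4: (A_1..A_4)·(A_5..A_5) → 9830+0+24·5·20 = 12230.
Best split is after A_4, i.e. k = 4.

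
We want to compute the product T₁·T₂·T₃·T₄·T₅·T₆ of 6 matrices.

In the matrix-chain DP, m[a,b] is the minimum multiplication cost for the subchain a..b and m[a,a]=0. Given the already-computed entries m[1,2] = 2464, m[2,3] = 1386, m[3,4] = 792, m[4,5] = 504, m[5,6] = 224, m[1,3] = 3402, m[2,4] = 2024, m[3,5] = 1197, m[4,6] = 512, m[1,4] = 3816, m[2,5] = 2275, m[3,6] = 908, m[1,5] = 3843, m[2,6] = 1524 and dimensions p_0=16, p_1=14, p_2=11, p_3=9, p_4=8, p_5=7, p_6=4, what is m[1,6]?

m[1,6] = min over k∈[1,5] of m[1,k]+m[k+1,6]+p_{0}·p_k·p_{6}.
k=1: 0 + 1524 + 16·14·4 = 2420; k=2: 2464 + 908 + 16·11·4 = 4076; k=3: 3402 + 512 + 16·9·4 = 4490; k=4: 3816 + 224 + 16·8·4 = 4552; k=5: 3843 + 0 + 16·7·4 = 4291.
Minimum: 2420 at k=1.

2420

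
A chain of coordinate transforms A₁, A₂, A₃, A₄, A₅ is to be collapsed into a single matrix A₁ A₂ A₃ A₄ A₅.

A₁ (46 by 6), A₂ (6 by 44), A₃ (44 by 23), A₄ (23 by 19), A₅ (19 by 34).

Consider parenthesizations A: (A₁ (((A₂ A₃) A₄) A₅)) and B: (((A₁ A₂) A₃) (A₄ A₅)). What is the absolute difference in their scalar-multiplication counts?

87572

Order A = (A₁ (((A₂ A₃) A₄) A₅)): (A₂ A₃): 6×44 by 44×23 → 6×23, cost 6·44·23 = 6072; ((A₂ A₃) A₄): 6×23 by 23×19 → 6×19, cost 6·23·19 = 2622; cumulative 8694; (((A₂ A₃) A₄) A₅): 6×19 by 19×34 → 6×34, cost 6·19·34 = 3876; cumulative 12570; (A₁ (((A₂ A₃) A₄) A₅)): 46×6 by 6×34 → 46×34, cost 46·6·34 = 9384; cumulative 21954. Total 21954.
Order B = (((A₁ A₂) A₃) (A₄ A₅)): (A₁ A₂): 46×6 by 6×44 → 46×44, cost 46·6·44 = 12144; ((A₁ A₂) A₃): 46×44 by 44×23 → 46×23, cost 46·44·23 = 46552; cumulative 58696; (A₄ A₅): 23×19 by 19×34 → 23×34, cost 23·19·34 = 14858; (((A₁ A₂) A₃) (A₄ A₅)): 46×23 by 23×34 → 46×34, cost 46·23·34 = 35972; cumulative 109526. Total 109526.
Difference: |21954 − 109526| = 87572.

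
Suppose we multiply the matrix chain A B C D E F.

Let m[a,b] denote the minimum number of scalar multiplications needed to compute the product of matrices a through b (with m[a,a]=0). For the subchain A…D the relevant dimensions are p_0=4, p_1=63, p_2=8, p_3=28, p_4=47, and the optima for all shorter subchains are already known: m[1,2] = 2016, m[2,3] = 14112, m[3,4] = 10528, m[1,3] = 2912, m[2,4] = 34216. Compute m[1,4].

m[1,4] = min over k∈[1,3] of m[1,k]+m[k+1,4]+p_{0}·p_k·p_{4}.
k=1: 0 + 34216 + 4·63·47 = 46060; k=2: 2016 + 10528 + 4·8·47 = 14048; k=3: 2912 + 0 + 4·28·47 = 8176.
Minimum: 8176 at k=3.

8176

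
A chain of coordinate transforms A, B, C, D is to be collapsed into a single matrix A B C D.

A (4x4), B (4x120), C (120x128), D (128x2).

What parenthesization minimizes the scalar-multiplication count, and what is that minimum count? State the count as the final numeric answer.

31712

Adjacent pairs: AB = 4·4·120 = 1920; BC = 4·120·128 = 61440; CD = 120·128·2 = 30720.
Length 3: A..C: k=1: 0+61440+4·4·128=63488; k=2: 1920+0+4·120·128=63360 → min 63360 | B..D: k=2: 0+30720+4·120·2=31680; k=3: 61440+0+4·128·2=62464 → min 31680.
Length 4: A..D: k=1: 0+31680+4·4·2=31712; k=2: 1920+30720+4·120·2=33600; k=3: 63360+0+4·128·2=64384 → min 31712.
Optimal parenthesization: (A (B (C D))) with cost 31712.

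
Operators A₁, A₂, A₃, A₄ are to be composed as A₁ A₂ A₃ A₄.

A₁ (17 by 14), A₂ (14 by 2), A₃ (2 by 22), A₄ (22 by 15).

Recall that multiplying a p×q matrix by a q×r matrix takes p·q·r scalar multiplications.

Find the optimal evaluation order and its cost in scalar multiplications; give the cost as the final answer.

1646

Adjacent pairs: A₁A₂ = 17·14·2 = 476; A₂A₃ = 14·2·22 = 616; A₃A₄ = 2·22·15 = 660.
Length 3: A₁..A₃: k=1: 0+616+17·14·22=5852; k=2: 476+0+17·2·22=1224 → min 1224 | A₂..A₄: k=2: 0+660+14·2·15=1080; k=3: 616+0+14·22·15=5236 → min 1080.
Length 4: A₁..A₄: k=1: 0+1080+17·14·15=4650; k=2: 476+660+17·2·15=1646; k=3: 1224+0+17·22·15=6834 → min 1646.
Optimal parenthesization: ((A₁ A₂) (A₃ A₄)) with cost 1646.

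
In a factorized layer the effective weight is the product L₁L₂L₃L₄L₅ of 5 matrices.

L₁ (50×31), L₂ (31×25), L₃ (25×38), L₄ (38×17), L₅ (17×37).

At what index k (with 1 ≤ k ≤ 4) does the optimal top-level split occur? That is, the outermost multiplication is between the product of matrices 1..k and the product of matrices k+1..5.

4

Adjacent pairs: L₁L₂ = 50·31·25 = 38750; L₂L₃ = 31·25·38 = 29450; L₃L₄ = 25·38·17 = 16150; L₄L₅ = 38·17·37 = 23902.
Length 3: L₁..L₃: k=1: 0+29450+50·31·38=88350; k=2: 38750+0+50·25·38=86250 → min 86250 | L₂..L₄: k=2: 0+16150+31·25·17=29325; k=3: 29450+0+31·38·17=49476 → min 29325 | L₃..L₅: k=3: 0+23902+25·38·37=59052; k=4: 16150+0+25·17·37=31875 → min 31875.
Length 4: L₁..L₄: k=1: 0+29325+50·31·17=55675; k=2: 38750+16150+50·25·17=76150; k=3: 86250+0+50·38·17=118550 → min 55675 | L₂..L₅: k=2: 0+31875+31·25·37=60550; k=3: 29450+23902+31·38·37=96938; k=4: 29325+0+31·17·37=48824 → min 48824.
Top-level splits: k=1: (L₁..L₁)·(L₂..L₅) → 0+48824+50·31·37 = 106174; k=2: (L₁..L₂)·(L₃..L₅) → 38750+31875+50·25·37 = 116875; k=3: (L₁..L₃)·(L₄..L₅) → 86250+23902+50·38·37 = 180452; k=4: (L₁..L₄)·(L₅..L₅) → 55675+0+50·17·37 = 87125.
Best split is after L₄, i.e. k = 4.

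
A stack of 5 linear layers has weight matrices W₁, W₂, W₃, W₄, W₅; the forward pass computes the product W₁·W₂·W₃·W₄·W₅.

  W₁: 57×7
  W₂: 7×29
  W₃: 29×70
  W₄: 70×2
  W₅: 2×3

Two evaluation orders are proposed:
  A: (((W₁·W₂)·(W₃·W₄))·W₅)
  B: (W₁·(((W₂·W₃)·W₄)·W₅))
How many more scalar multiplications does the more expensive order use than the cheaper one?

2850

Order A = (((W₁·W₂)·(W₃·W₄))·W₅): (W₁·W₂): 57×7 by 7×29 → 57×29, cost 57·7·29 = 11571; (W₃·W₄): 29×70 by 70×2 → 29×2, cost 29·70·2 = 4060; ((W₁·W₂)·(W₃·W₄)): 57×29 by 29×2 → 57×2, cost 57·29·2 = 3306; cumulative 18937; (((W₁·W₂)·(W₃·W₄))·W₅): 57×2 by 2×3 → 57×3, cost 57·2·3 = 342; cumulative 19279. Total 19279.
Order B = (W₁·(((W₂·W₃)·W₄)·W₅)): (W₂·W₃): 7×29 by 29×70 → 7×70, cost 7·29·70 = 14210; ((W₂·W₃)·W₄): 7×70 by 70×2 → 7×2, cost 7·70·2 = 980; cumulative 15190; (((W₂·W₃)·W₄)·W₅): 7×2 by 2×3 → 7×3, cost 7·2·3 = 42; cumulative 15232; (W₁·(((W₂·W₃)·W₄)·W₅)): 57×7 by 7×3 → 57×3, cost 57·7·3 = 1197; cumulative 16429. Total 16429.
Difference: |19279 − 16429| = 2850.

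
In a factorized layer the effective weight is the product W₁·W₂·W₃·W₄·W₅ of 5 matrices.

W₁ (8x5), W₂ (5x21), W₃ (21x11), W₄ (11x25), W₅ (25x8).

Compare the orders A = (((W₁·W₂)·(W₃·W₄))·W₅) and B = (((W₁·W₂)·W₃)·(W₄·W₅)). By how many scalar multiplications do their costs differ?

6823

Order A = (((W₁·W₂)·(W₃·W₄))·W₅): (W₁·W₂): 8×5 by 5×21 → 8×21, cost 8·5·21 = 840; (W₃·W₄): 21×11 by 11×25 → 21×25, cost 21·11·25 = 5775; ((W₁·W₂)·(W₃·W₄)): 8×21 by 21×25 → 8×25, cost 8·21·25 = 4200; cumulative 10815; (((W₁·W₂)·(W₃·W₄))·W₅): 8×25 by 25×8 → 8×8, cost 8·25·8 = 1600; cumulative 12415. Total 12415.
Order B = (((W₁·W₂)·W₃)·(W₄·W₅)): (W₁·W₂): 8×5 by 5×21 → 8×21, cost 8·5·21 = 840; ((W₁·W₂)·W₃): 8×21 by 21×11 → 8×11, cost 8·21·11 = 1848; cumulative 2688; (W₄·W₅): 11×25 by 25×8 → 11×8, cost 11·25·8 = 2200; (((W₁·W₂)·W₃)·(W₄·W₅)): 8×11 by 11×8 → 8×8, cost 8·11·8 = 704; cumulative 5592. Total 5592.
Difference: |12415 − 5592| = 6823.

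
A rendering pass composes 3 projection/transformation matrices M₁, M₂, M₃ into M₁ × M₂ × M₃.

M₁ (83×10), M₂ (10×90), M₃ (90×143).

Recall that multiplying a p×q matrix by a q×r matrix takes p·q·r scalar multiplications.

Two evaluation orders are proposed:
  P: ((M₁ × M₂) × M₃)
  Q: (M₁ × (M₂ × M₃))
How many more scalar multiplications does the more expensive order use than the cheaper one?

Order P = ((M₁ × M₂) × M₃): (M₁ × M₂): 83×10 by 10×90 → 83×90, cost 83·10·90 = 74700; ((M₁ × M₂) × M₃): 83×90 by 90×143 → 83×143, cost 83·90·143 = 1068210; cumulative 1142910. Total 1142910.
Order Q = (M₁ × (M₂ × M₃)): (M₂ × M₃): 10×90 by 90×143 → 10×143, cost 10·90·143 = 128700; (M₁ × (M₂ × M₃)): 83×10 by 10×143 → 83×143, cost 83·10·143 = 118690; cumulative 247390. Total 247390.
Difference: |1142910 − 247390| = 895520.

895520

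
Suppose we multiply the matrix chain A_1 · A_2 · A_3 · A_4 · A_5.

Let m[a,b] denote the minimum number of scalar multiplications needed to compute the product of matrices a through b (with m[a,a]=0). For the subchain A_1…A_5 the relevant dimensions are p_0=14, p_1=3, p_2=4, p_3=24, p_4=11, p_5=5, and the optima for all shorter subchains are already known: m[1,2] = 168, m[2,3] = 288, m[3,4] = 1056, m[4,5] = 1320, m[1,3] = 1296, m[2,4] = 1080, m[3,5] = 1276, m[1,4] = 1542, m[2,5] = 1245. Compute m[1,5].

m[1,5] = min over k∈[1,4] of m[1,k]+m[k+1,5]+p_{0}·p_k·p_{5}.
k=1: 0 + 1245 + 14·3·5 = 1455; k=2: 168 + 1276 + 14·4·5 = 1724; k=3: 1296 + 1320 + 14·24·5 = 4296; k=4: 1542 + 0 + 14·11·5 = 2312.
Minimum: 1455 at k=1.

1455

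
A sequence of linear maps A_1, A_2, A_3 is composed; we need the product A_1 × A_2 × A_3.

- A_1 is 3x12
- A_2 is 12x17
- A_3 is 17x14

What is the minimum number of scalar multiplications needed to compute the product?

1326

Order (A_1 × (A_2 × A_3)): (A_2 × A_3): 12×17 by 17×14 → 12×14, cost 12·17·14 = 2856; (A_1 × (A_2 × A_3)): 3×12 by 12×14 → 3×14, cost 3·12·14 = 504; cumulative 3360. Total 3360.
Order ((A_1 × A_2) × A_3): (A_1 × A_2): 3×12 by 12×17 → 3×17, cost 3·12·17 = 612; ((A_1 × A_2) × A_3): 3×17 by 17×14 → 3×14, cost 3·17·14 = 714; cumulative 1326. Total 1326.
Minimum: 1326.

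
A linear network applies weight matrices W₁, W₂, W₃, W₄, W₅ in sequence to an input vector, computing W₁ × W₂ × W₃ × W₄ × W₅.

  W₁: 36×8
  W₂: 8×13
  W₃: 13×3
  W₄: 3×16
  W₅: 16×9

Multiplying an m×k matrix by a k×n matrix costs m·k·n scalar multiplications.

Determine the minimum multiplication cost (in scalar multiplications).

Adjacent pairs: W₁W₂ = 36·8·13 = 3744; W₂W₃ = 8·13·3 = 312; W₃W₄ = 13·3·16 = 624; W₄W₅ = 3·16·9 = 432.
Length 3: W₁..W₃: k=1: 0+312+36·8·3=1176; k=2: 3744+0+36·13·3=5148 → min 1176 | W₂..W₄: k=2: 0+624+8·13·16=2288; k=3: 312+0+8·3·16=696 → min 696 | W₃..W₅: k=3: 0+432+13·3·9=783; k=4: 624+0+13·16·9=2496 → min 783.
Length 4: W₁..W₄: k=1: 0+696+36·8·16=5304; k=2: 3744+624+36·13·16=11856; k=3: 1176+0+36·3·16=2904 → min 2904 | W₂..W₅: k=2: 0+783+8·13·9=1719; k=3: 312+432+8·3·9=960; k=4: 696+0+8·16·9=1848 → min 960.
Length 5: W₁..W₅: k=1: 0+960+36·8·9=3552; k=2: 3744+783+36·13·9=8739; k=3: 1176+432+36·3·9=2580; k=4: 2904+0+36·16·9=8088 → min 2580.
Optimal order: ((W₁ × (W₂ × W₃)) × (W₄ × W₅)) with cost 2580.

2580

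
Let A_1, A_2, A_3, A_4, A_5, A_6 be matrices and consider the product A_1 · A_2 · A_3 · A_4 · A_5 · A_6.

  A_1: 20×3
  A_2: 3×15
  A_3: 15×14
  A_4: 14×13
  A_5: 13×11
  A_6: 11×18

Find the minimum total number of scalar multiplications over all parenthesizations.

3279

Adjacent pairs: A_1A_2 = 20·3·15 = 900; A_2A_3 = 3·15·14 = 630; A_3A_4 = 15·14·13 = 2730; A_4A_5 = 14·13·11 = 2002; A_5A_6 = 13·11·18 = 2574.
Length 3: A_1..A_3: k=1: 0+630+20·3·14=1470; k=2: 900+0+20·15·14=5100 → min 1470 | A_2..A_4: k=2: 0+2730+3·15·13=3315; k=3: 630+0+3·14·13=1176 → min 1176 | A_3..A_5: k=3: 0+2002+15·14·11=4312; k=4: 2730+0+15·13·11=4875 → min 4312 | A_4..A_6: k=4: 0+2574+14·13·18=5850; k=5: 2002+0+14·11·18=4774 → min 4774.
Length 4: A_1..A_4: k=1: 0+1176+20·3·13=1956; k=2: 900+2730+20·15·13=7530; k=3: 1470+0+20·14·13=5110 → min 1956 | A_2..A_5: k=2: 0+4312+3·15·11=4807; k=3: 630+2002+3·14·11=3094; k=4: 1176+0+3·13·11=1605 → min 1605 | A_3..A_6: k=3: 0+4774+15·14·18=8554; k=4: 2730+2574+15·13·18=8814; k=5: 4312+0+15·11·18=7282 → min 7282.
Length 5: A_1..A_5: k=1: 0+1605+20·3·11=2265; k=2: 900+4312+20·15·11=8512; k=3: 1470+2002+20·14·11=6552; k=4: 1956+0+20·13·11=4816 → min 2265 | A_2..A_6: k=2: 0+7282+3·15·18=8092; k=3: 630+4774+3·14·18=6160; k=4: 1176+2574+3·13·18=4452; k=5: 1605+0+3·11·18=2199 → min 2199.
Length 6: A_1..A_6: k=1: 0+2199+20·3·18=3279; k=2: 900+7282+20·15·18=13582; k=3: 1470+4774+20·14·18=11284; k=4: 1956+2574+20·13·18=9210; k=5: 2265+0+20·11·18=6225 → min 3279.
Optimal order: (A_1 · ((((A_2 · A_3) · A_4) · A_5) · A_6)) with cost 3279.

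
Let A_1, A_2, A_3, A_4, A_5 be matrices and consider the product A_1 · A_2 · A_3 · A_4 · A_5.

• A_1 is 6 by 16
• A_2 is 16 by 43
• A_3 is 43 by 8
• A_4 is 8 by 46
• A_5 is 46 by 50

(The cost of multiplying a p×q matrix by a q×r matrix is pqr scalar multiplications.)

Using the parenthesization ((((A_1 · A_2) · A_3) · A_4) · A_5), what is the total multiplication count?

22200

(A_1 · A_2): 6×16 by 16×43 → 6×43, cost 6·16·43 = 4128
((A_1 · A_2) · A_3): 6×43 by 43×8 → 6×8, cost 6·43·8 = 2064; cumulative 6192
(((A_1 · A_2) · A_3) · A_4): 6×8 by 8×46 → 6×46, cost 6·8·46 = 2208; cumulative 8400
((((A_1 · A_2) · A_3) · A_4) · A_5): 6×46 by 46×50 → 6×50, cost 6·46·50 = 13800; cumulative 22200
Total: 22200 scalar multiplications.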